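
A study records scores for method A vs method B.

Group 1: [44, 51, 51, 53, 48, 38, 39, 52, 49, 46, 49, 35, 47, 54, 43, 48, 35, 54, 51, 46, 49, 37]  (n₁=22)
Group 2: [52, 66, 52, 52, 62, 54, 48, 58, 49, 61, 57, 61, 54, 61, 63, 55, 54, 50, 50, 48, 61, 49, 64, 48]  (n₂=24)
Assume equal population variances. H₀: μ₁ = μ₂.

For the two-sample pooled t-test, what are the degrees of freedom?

df = n₁ + n₂ − 2 = 22 + 24 − 2 = 44

degrees of freedom = 44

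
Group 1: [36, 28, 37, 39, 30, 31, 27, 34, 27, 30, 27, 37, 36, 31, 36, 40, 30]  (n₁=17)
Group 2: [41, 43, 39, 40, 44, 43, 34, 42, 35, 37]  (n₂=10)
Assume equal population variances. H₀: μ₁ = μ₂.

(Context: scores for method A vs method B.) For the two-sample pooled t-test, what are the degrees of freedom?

degrees of freedom = 25

df = n₁ + n₂ − 2 = 17 + 10 − 2 = 25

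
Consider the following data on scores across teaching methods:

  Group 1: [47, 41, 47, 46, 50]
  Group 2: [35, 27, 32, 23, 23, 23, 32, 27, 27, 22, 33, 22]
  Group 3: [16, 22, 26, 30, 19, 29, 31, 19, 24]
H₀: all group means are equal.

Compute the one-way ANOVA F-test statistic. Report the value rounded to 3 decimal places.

Group means [46.20, 27.17, 24.00], grand mean 29.731
SSB = Σnᵢ(x̄ᵢ−x̄)² = 1730.649; SSW = ΣΣ(x−x̄ᵢ)² = 522.467
MSB = 1730.649/2 = 865.3244; MSW = 522.467/23 = 22.7159
F = MSB/MSW = 38.0933
df = (2, 23)

test statistic = 38.093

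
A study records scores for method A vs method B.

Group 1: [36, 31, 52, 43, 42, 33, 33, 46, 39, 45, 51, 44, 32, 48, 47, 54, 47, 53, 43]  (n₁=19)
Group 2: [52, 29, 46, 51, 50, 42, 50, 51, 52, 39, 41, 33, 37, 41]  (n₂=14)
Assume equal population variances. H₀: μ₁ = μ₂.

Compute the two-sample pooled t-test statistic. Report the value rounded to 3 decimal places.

x̄₁=43.105, s₁=7.333, n₁=19
x̄₂=43.857, s₂=7.564, n₂=14
s_p² = [18·7.333² + 13·7.564²]/31 = 55.2098
SE = √(s_p²·(1/19+1/14)) = 2.6171
t = (43.105−43.857)/2.6171 = -0.2873
df = 31

test statistic = -0.287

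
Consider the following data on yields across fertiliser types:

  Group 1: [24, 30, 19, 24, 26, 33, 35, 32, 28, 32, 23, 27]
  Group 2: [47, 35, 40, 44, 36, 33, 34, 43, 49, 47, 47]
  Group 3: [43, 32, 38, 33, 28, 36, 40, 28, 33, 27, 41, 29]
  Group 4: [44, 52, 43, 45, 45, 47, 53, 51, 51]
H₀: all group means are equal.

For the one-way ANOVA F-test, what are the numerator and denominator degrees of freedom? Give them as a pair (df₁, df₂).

degrees of freedom = [3, 40]

k = 4 groups, N = 44 total
df = (k−1, N−k) = (4−1, 44−4) = (3, 40)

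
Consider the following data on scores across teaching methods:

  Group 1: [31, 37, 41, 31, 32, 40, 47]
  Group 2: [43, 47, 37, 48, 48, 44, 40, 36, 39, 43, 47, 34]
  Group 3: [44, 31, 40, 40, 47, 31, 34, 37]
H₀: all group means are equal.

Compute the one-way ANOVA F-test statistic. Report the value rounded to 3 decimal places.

test statistic = 2.422

Group means [37.00, 42.17, 38.00], grand mean 39.593
SSB = Σnᵢ(x̄ᵢ−x̄)² = 146.852; SSW = ΣΣ(x−x̄ᵢ)² = 727.667
MSB = 146.852/2 = 73.4259; MSW = 727.667/24 = 30.3194
F = MSB/MSW = 2.4217
df = (2, 24)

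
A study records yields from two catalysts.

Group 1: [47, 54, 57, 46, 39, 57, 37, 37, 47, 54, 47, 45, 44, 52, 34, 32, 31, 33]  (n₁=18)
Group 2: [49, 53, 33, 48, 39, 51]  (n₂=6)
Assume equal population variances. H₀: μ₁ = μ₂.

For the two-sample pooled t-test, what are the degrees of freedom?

degrees of freedom = 22

df = n₁ + n₂ − 2 = 18 + 6 − 2 = 22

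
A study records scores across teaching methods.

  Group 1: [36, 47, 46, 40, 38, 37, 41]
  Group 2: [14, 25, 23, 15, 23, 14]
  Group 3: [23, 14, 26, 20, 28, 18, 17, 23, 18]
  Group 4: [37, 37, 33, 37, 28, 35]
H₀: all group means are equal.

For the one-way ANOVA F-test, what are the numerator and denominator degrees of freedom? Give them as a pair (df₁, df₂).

degrees of freedom = [3, 24]

k = 4 groups, N = 28 total
df = (k−1, N−k) = (4−1, 28−4) = (3, 24)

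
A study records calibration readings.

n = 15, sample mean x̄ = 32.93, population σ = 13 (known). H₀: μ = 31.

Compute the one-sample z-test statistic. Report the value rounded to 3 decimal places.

test statistic = 0.575

SE = σ/√n = 13/√15 = 3.3566
z = (x̄−μ₀)/SE = (32.93−31)/3.3566 = 0.5750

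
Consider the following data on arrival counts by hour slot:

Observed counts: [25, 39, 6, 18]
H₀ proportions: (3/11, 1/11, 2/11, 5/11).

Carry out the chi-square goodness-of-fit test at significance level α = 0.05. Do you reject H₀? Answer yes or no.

reject H₀: yes

n = 88; E_i = n·p_i = [24.00, 8.00, 16.00, 40.00]
χ² = (25−24.00)²/24.00 + (39−8.00)²/8.00 + (6−16.00)²/16.00 + (18−40.00)²/40.00 = 138.5167
df = 3
p-value (upper-tail) = 0.00000
At α=0.05: p < α → reject H₀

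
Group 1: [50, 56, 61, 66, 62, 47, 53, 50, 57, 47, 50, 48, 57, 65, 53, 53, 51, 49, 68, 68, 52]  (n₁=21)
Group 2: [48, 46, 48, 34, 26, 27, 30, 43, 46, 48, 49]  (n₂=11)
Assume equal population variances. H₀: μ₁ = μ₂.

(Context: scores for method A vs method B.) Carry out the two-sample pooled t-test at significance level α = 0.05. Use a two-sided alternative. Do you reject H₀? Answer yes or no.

x̄₁=55.381, s₁=6.982, n₁=21
x̄₂=40.455, s₂=9.234, n₂=11
s_p² = [20·6.982² + 10·9.234²]/30 = 60.9227
SE = √(s_p²·(1/21+1/11)) = 2.9051
t = (55.381−40.455)/2.9051 = 5.1380
df = 30
p-value (two-sided) = 0.00002
At α=0.05: p < α → reject H₀

reject H₀: yes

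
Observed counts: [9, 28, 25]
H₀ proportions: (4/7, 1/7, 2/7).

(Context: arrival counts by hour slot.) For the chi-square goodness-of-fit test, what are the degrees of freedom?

degrees of freedom = 2

df = k − 1 = 3 − 1 = 2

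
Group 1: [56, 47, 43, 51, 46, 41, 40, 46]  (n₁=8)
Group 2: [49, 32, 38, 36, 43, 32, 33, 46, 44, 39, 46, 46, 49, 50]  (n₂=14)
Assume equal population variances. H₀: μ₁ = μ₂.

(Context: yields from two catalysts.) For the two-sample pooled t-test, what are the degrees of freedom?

degrees of freedom = 20

df = n₁ + n₂ − 2 = 8 + 14 − 2 = 20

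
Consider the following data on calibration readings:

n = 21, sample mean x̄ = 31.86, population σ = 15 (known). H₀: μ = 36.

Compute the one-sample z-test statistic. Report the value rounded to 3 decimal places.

SE = σ/√n = 15/√21 = 3.2733
z = (x̄−μ₀)/SE = (31.86−36)/3.2733 = -1.2648

test statistic = -1.265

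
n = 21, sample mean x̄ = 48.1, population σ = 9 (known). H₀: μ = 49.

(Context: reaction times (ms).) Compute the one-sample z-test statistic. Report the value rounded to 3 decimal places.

SE = σ/√n = 9/√21 = 1.9640
z = (x̄−μ₀)/SE = (48.1−49)/1.9640 = -0.4583

test statistic = -0.458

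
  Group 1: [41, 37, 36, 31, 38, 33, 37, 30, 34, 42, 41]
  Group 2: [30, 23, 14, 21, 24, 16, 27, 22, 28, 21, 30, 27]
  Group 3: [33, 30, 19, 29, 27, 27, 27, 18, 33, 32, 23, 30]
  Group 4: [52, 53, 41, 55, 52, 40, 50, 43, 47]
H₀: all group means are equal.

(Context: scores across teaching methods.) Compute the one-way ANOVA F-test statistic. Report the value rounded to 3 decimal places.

Group means [36.36, 23.58, 27.33, 48.11], grand mean 32.818
SSB = Σnᵢ(x̄ᵢ−x̄)² = 3627.528; SSW = ΣΣ(x−x̄ᵢ)² = 983.018
MSB = 3627.528/3 = 1209.1759; MSW = 983.018/40 = 24.5754
F = MSB/MSW = 49.2026
df = (3, 40)

test statistic = 49.203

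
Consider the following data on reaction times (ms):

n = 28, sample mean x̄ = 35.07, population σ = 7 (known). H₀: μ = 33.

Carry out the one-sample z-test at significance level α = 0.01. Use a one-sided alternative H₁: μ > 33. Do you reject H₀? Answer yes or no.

SE = σ/√n = 7/√28 = 1.3229
z = (x̄−μ₀)/SE = (35.07−33)/1.3229 = 1.5648
p-value (one-sided, H₁ greater) = 0.05882
At α=0.01: p ≥ α → fail to reject H₀

reject H₀: no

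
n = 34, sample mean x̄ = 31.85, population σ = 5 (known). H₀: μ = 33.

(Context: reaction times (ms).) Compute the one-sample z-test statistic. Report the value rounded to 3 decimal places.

test statistic = -1.341

SE = σ/√n = 5/√34 = 0.8575
z = (x̄−μ₀)/SE = (31.85−33)/0.8575 = -1.3411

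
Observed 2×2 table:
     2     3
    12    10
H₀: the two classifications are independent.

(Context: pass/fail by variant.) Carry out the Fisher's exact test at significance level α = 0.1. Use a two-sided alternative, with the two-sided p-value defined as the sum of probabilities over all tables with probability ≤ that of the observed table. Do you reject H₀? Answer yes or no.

Margins: r₁=5, r₂=22, c₁=14, c₂=13, n=27
p_obs = C(5,2)·C(22,12)/C(27,14); sum pmf over tables with pmf ≤ p_obs
p-value (two-sided) = 0.64831
At α=0.1: p ≥ α → fail to reject H₀

reject H₀: no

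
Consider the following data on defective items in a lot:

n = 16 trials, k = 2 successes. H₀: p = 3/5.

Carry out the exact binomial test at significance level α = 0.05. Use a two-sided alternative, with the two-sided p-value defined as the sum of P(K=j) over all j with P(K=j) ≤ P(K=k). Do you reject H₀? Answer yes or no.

reject H₀: yes

Exact binomial: n=16, k=2, p₀=3/5=0.6000
P(X=j) = C(n,j)·p₀^j·(1−p₀)^(n−j); p = Σ P(X=j) over j with P(X=j) ≤ P(X=2)
p-value (two-sided) = 0.00013
At α=0.05: p < α → reject H₀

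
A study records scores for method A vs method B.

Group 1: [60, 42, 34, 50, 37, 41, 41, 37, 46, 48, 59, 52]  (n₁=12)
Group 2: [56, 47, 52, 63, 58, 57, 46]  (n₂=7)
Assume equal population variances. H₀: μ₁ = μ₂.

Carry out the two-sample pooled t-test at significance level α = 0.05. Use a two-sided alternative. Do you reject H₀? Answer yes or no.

reject H₀: yes

x̄₁=45.583, s₁=8.479, n₁=12
x̄₂=54.143, s₂=6.149, n₂=7
s_p² = [11·8.479² + 6·6.149²]/17 = 59.8690
SE = √(s_p²·(1/12+1/7)) = 3.6799
t = (45.583−54.143)/3.6799 = -2.3260
df = 17
p-value (two-sided) = 0.03264
At α=0.05: p < α → reject H₀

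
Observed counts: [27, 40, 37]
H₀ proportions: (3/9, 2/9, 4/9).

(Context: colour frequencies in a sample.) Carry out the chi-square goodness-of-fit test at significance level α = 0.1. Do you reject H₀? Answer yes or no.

reject H₀: yes

n = 104; E_i = n·p_i = [34.67, 23.11, 46.22]
χ² = (27−34.67)²/34.67 + (40−23.11)²/23.11 + (37−46.22)²/46.22 = 15.8774
df = 2
p-value (upper-tail) = 0.00036
At α=0.1: p < α → reject H₀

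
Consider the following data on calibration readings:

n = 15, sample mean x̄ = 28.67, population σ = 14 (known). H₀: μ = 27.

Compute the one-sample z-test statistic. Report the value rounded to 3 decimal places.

SE = σ/√n = 14/√15 = 3.6148
z = (x̄−μ₀)/SE = (28.67−27)/3.6148 = 0.4620

test statistic = 0.462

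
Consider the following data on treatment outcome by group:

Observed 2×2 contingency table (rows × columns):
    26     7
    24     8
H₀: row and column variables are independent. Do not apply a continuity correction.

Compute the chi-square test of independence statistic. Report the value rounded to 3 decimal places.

test statistic = 0.131

Row totals [33, 32], col totals [50, 15], n=65
χ² = (26−25.38)²/25.38 + (7−7.62)²/7.62 + (24−24.62)²/24.62 + (8−7.38)²/7.38 = 0.1313
df = 1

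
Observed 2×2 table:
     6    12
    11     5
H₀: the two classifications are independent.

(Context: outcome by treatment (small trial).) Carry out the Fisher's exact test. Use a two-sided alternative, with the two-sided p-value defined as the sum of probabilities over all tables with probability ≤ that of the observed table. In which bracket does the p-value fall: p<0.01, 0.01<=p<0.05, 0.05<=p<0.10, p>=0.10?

p-value bracket: 0.05<=p<0.10

Margins: r₁=18, r₂=16, c₁=17, c₂=17, n=34
p_obs = C(18,6)·C(16,11)/C(34,17); sum pmf over tables with pmf ≤ p_obs
p-value (two-sided) = 0.08441
→ bracket: 0.05<=p<0.10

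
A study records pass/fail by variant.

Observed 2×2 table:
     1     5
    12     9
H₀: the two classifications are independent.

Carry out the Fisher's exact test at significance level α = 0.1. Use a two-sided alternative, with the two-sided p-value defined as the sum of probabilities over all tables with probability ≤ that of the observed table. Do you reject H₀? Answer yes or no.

reject H₀: no

Margins: r₁=6, r₂=21, c₁=13, c₂=14, n=27
p_obs = C(6,1)·C(21,12)/C(27,13); sum pmf over tables with pmf ≤ p_obs
p-value (two-sided) = 0.16473
At α=0.1: p ≥ α → fail to reject H₀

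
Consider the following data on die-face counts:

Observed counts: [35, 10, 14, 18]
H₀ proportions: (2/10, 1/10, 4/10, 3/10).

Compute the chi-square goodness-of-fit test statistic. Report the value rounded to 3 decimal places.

test statistic = 35.922

n = 77; E_i = n·p_i = [15.40, 7.70, 30.80, 23.10]
χ² = (35−15.40)²/15.40 + (10−7.70)²/7.70 + (14−30.80)²/30.80 + (18−23.10)²/23.10 = 35.9221
df = 3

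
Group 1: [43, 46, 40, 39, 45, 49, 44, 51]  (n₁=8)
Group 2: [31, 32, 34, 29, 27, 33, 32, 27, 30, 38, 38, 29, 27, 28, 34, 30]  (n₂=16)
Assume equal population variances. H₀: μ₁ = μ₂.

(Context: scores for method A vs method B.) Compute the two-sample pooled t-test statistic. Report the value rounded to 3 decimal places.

test statistic = 8.317

x̄₁=44.625, s₁=4.104, n₁=8
x̄₂=31.188, s₂=3.544, n₂=16
s_p² = [7·4.104² + 15·3.544²]/22 = 13.9233
SE = √(s_p²·(1/8+1/16)) = 1.6157
t = (44.625−31.188)/1.6157 = 8.3166
df = 22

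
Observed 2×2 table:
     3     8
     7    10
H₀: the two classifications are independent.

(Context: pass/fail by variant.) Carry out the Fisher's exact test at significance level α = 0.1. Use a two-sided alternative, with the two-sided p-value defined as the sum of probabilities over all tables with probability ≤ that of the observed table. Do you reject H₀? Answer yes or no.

Margins: r₁=11, r₂=17, c₁=10, c₂=18, n=28
p_obs = C(11,3)·C(17,7)/C(28,10); sum pmf over tables with pmf ≤ p_obs
p-value (two-sided) = 0.68879
At α=0.1: p ≥ α → fail to reject H₀

reject H₀: no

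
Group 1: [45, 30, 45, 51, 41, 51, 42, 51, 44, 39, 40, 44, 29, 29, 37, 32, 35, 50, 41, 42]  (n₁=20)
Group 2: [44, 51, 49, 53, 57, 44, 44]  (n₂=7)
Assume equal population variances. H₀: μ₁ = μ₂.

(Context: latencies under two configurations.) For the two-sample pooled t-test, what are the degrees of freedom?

degrees of freedom = 25

df = n₁ + n₂ − 2 = 20 + 7 − 2 = 25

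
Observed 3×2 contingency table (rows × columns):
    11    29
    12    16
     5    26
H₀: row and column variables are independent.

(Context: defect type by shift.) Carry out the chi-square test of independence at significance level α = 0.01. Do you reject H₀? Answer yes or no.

Row totals [40, 28, 31], col totals [28, 71], n=99
χ² = (11−11.31)²/11.31 + (29−28.69)²/28.69 + (12−7.92)²/7.92 + (16−20.08)²/20.08 + (5−8.77)²/8.77 + (26−22.23)²/22.23 = 5.2018
df = 2
p-value (upper-tail) = 0.07421
At α=0.01: p ≥ α → fail to reject H₀

reject H₀: no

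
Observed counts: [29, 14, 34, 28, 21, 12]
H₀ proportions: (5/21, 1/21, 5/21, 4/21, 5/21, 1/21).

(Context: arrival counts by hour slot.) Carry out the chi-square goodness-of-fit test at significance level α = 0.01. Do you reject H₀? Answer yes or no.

n = 138; E_i = n·p_i = [32.86, 6.57, 32.86, 26.29, 32.86, 6.57]
χ² = (29−32.86)²/32.86 + (14−6.57)²/6.57 + (34−32.86)²/32.86 + (28−26.29)²/26.29 + (21−32.86)²/32.86 + (12−6.57)²/6.57 = 17.7652
df = 5
p-value (upper-tail) = 0.00326
At α=0.01: p < α → reject H₀

reject H₀: yes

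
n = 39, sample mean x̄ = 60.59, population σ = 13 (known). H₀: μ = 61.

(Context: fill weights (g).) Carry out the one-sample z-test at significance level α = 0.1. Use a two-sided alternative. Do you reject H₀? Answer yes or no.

SE = σ/√n = 13/√39 = 2.0817
z = (x̄−μ₀)/SE = (60.59−61)/2.0817 = -0.1970
p-value (two-sided) = 0.84386
At α=0.1: p ≥ α → fail to reject H₀

reject H₀: no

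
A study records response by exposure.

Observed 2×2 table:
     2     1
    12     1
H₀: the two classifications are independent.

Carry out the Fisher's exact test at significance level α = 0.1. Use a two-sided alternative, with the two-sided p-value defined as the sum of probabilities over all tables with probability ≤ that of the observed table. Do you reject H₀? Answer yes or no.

reject H₀: no

Margins: r₁=3, r₂=13, c₁=14, c₂=2, n=16
p_obs = C(3,2)·C(13,12)/C(16,14); sum pmf over tables with pmf ≤ p_obs
p-value (two-sided) = 0.35000
At α=0.1: p ≥ α → fail to reject H₀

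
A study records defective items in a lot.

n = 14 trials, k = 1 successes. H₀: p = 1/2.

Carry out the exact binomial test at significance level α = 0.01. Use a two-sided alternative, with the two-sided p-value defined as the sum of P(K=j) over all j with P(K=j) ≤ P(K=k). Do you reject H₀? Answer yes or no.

Exact binomial: n=14, k=1, p₀=1/2=0.5000
P(X=j) = C(n,j)·p₀^j·(1−p₀)^(n−j); p = Σ P(X=j) over j with P(X=j) ≤ P(X=1)
p-value (two-sided) = 0.00183
At α=0.01: p < α → reject H₀

reject H₀: yes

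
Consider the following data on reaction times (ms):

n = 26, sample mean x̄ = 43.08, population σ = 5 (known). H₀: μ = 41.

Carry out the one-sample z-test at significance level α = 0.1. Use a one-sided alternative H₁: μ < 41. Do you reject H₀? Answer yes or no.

reject H₀: no

SE = σ/√n = 5/√26 = 0.9806
z = (x̄−μ₀)/SE = (43.08−41)/0.9806 = 2.1212
p-value (one-sided, H₁ less) = 0.98305
At α=0.1: p ≥ α → fail to reject H₀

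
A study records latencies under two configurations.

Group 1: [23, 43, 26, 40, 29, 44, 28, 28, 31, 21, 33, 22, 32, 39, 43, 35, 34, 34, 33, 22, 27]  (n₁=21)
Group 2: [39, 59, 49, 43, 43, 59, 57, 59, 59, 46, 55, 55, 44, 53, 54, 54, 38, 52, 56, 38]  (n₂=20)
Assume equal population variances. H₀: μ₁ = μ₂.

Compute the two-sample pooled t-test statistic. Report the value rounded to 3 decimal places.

test statistic = -8.259

x̄₁=31.762, s₁=7.148, n₁=21
x̄₂=50.600, s₂=7.458, n₂=20
s_p² = [20·7.148² + 19·7.458²]/39 = 53.2977
SE = √(s_p²·(1/21+1/20)) = 2.2810
t = (31.762−50.600)/2.2810 = -8.2588
df = 39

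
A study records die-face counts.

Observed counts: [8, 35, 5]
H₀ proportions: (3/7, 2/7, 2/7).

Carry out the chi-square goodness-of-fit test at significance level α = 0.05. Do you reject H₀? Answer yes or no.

reject H₀: yes

n = 48; E_i = n·p_i = [20.57, 13.71, 13.71]
χ² = (8−20.57)²/20.57 + (35−13.71)²/13.71 + (5−13.71)²/13.71 = 46.2569
df = 2
p-value (upper-tail) = 0.00000
At α=0.05: p < α → reject H₀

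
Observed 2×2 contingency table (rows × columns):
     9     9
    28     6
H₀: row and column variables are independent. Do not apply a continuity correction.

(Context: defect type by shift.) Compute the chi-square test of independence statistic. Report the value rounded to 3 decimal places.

Row totals [18, 34], col totals [37, 15], n=52
χ² = (9−12.81)²/12.81 + (9−5.19)²/5.19 + (28−24.19)²/24.19 + (6−9.81)²/9.81 = 6.0019
df = 1

test statistic = 6.002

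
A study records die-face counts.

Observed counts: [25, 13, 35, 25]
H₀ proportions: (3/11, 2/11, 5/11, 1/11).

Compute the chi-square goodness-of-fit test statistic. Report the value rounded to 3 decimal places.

test statistic = 32.522

n = 98; E_i = n·p_i = [26.73, 17.82, 44.55, 8.91]
χ² = (25−26.73)²/26.73 + (13−17.82)²/17.82 + (35−44.55)²/44.55 + (25−8.91)²/8.91 = 32.5221
df = 3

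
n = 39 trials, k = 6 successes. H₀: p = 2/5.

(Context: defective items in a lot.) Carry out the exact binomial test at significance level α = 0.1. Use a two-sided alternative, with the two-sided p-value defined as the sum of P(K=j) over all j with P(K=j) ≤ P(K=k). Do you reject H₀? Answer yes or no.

Exact binomial: n=39, k=6, p₀=2/5=0.4000
P(X=j) = C(n,j)·p₀^j·(1−p₀)^(n−j); p = Σ P(X=j) over j with P(X=j) ≤ P(X=6)
p-value (two-sided) = 0.00154
At α=0.1: p < α → reject H₀

reject H₀: yes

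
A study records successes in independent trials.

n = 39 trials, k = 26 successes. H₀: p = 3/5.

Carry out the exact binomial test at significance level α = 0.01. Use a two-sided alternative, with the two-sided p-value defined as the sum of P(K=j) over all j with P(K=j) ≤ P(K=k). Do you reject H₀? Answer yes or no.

Exact binomial: n=39, k=26, p₀=3/5=0.6000
P(X=j) = C(n,j)·p₀^j·(1−p₀)^(n−j); p = Σ P(X=j) over j with P(X=j) ≤ P(X=26)
p-value (two-sided) = 0.41968
At α=0.01: p ≥ α → fail to reject H₀

reject H₀: no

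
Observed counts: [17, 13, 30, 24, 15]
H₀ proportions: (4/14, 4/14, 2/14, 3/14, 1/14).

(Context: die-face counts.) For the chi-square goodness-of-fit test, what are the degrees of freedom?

df = k − 1 = 5 − 1 = 4

degrees of freedom = 4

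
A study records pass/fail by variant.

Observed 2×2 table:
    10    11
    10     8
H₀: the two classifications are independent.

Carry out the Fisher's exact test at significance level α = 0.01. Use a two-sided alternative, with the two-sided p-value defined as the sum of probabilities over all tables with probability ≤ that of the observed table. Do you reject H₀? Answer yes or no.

Margins: r₁=21, r₂=18, c₁=20, c₂=19, n=39
p_obs = C(21,10)·C(18,10)/C(39,20); sum pmf over tables with pmf ≤ p_obs
p-value (two-sided) = 0.75119
At α=0.01: p ≥ α → fail to reject H₀

reject H₀: no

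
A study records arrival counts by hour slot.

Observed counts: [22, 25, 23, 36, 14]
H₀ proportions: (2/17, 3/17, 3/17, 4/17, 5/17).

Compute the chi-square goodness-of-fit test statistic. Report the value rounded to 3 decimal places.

test statistic = 20.231

n = 120; E_i = n·p_i = [14.12, 21.18, 21.18, 28.24, 35.29]
χ² = (22−14.12)²/14.12 + (25−21.18)²/21.18 + (23−21.18)²/21.18 + (36−28.24)²/28.24 + (14−35.29)²/35.29 = 20.2311
df = 4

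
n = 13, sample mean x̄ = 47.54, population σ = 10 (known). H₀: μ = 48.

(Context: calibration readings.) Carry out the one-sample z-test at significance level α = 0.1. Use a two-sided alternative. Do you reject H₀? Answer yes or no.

SE = σ/√n = 10/√13 = 2.7735
z = (x̄−μ₀)/SE = (47.54−48)/2.7735 = -0.1659
p-value (two-sided) = 0.86827
At α=0.1: p ≥ α → fail to reject H₀

reject H₀: no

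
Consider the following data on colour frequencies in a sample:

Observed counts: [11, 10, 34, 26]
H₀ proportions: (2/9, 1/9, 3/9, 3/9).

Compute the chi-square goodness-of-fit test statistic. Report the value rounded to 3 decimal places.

n = 81; E_i = n·p_i = [18.00, 9.00, 27.00, 27.00]
χ² = (11−18.00)²/18.00 + (10−9.00)²/9.00 + (34−27.00)²/27.00 + (26−27.00)²/27.00 = 4.6852
df = 3

test statistic = 4.685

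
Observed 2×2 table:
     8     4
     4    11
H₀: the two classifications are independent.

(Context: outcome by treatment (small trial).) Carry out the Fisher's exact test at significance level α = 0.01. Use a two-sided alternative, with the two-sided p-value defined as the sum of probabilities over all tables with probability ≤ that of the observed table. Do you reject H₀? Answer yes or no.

Margins: r₁=12, r₂=15, c₁=12, c₂=15, n=27
p_obs = C(12,8)·C(15,4)/C(27,12); sum pmf over tables with pmf ≤ p_obs
p-value (two-sided) = 0.05740
At α=0.01: p ≥ α → fail to reject H₀

reject H₀: no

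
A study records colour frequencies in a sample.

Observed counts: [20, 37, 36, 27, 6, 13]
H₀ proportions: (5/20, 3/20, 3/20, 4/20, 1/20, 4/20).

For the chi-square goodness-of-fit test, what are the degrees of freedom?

degrees of freedom = 5

df = k − 1 = 6 − 1 = 5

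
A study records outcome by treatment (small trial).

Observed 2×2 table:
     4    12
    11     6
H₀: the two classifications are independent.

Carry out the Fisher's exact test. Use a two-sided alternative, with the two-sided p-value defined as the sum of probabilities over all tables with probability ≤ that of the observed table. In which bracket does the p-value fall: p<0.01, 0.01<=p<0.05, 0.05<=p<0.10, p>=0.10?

Margins: r₁=16, r₂=17, c₁=15, c₂=18, n=33
p_obs = C(16,4)·C(17,11)/C(33,15); sum pmf over tables with pmf ≤ p_obs
p-value (two-sided) = 0.03664
→ bracket: 0.01<=p<0.05

p-value bracket: 0.01<=p<0.05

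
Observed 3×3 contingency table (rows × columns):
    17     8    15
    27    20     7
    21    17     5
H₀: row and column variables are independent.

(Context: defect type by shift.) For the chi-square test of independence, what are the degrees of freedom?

df = (r−1)(c−1) = (3−1)·(3−1) = 4

degrees of freedom = 4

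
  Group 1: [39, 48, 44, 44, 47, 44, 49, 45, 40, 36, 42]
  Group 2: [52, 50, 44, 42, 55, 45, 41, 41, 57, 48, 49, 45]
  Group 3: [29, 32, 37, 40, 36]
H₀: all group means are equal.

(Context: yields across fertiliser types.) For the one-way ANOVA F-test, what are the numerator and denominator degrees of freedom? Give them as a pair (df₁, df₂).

degrees of freedom = [2, 25]

k = 3 groups, N = 28 total
df = (k−1, N−k) = (3−1, 28−3) = (2, 25)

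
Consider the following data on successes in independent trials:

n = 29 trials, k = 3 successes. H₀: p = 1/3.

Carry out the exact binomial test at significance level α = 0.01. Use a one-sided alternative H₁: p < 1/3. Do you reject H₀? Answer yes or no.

Exact binomial: n=29, k=3, p₀=1/3=0.3333
P(X≤3) from Σ C(n,i)·p₀^i·(1−p₀)^(n−i)
p-value (one-sided, H₁ less) = 0.00449
At α=0.01: p < α → reject H₀

reject H₀: yes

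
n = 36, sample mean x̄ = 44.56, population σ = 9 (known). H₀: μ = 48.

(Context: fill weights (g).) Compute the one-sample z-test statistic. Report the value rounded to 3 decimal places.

test statistic = -2.293

SE = σ/√n = 9/√36 = 1.5000
z = (x̄−μ₀)/SE = (44.56−48)/1.5000 = -2.2933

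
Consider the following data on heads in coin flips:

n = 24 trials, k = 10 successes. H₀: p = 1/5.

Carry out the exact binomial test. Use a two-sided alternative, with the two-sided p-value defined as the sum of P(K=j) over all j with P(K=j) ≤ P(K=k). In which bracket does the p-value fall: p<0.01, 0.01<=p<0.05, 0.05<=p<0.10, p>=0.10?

p-value bracket: 0.01<=p<0.05

Exact binomial: n=24, k=10, p₀=1/5=0.2000
P(X=j) = C(n,j)·p₀^j·(1−p₀)^(n−j); p = Σ P(X=j) over j with P(X=j) ≤ P(X=10)
p-value (two-sided) = 0.01734
→ bracket: 0.01<=p<0.05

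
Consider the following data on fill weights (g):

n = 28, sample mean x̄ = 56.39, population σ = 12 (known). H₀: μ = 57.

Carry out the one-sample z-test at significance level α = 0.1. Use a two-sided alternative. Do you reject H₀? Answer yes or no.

reject H₀: no

SE = σ/√n = 12/√28 = 2.2678
z = (x̄−μ₀)/SE = (56.39−57)/2.2678 = -0.2690
p-value (two-sided) = 0.78794
At α=0.1: p ≥ α → fail to reject H₀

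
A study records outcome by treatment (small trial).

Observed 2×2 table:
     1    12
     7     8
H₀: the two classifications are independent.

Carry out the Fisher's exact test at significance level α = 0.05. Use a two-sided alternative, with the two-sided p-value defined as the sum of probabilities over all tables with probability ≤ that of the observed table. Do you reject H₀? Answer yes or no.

Margins: r₁=13, r₂=15, c₁=8, c₂=20, n=28
p_obs = C(13,1)·C(15,7)/C(28,8); sum pmf over tables with pmf ≤ p_obs
p-value (two-sided) = 0.03768
At α=0.05: p < α → reject H₀

reject H₀: yes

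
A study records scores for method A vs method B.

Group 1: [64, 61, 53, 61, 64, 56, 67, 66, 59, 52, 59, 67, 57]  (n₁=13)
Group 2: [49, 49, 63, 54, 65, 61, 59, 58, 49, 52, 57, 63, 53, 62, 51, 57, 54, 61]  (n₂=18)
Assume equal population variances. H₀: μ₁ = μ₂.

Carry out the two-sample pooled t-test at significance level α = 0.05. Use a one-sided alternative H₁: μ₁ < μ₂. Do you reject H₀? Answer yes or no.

x̄₁=60.462, s₁=5.043, n₁=13
x̄₂=56.500, s₂=5.316, n₂=18
s_p² = [12·5.043² + 17·5.316²]/29 = 27.0942
SE = √(s_p²·(1/13+1/18)) = 1.8946
t = (60.462−56.500)/1.8946 = 2.0910
df = 29
p-value (one-sided, H₁ less) = 0.97730
At α=0.05: p ≥ α → fail to reject H₀

reject H₀: no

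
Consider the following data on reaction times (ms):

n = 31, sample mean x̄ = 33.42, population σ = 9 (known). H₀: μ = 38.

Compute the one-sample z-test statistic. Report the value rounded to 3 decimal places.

SE = σ/√n = 9/√31 = 1.6164
z = (x̄−μ₀)/SE = (33.42−38)/1.6164 = -2.8334

test statistic = -2.833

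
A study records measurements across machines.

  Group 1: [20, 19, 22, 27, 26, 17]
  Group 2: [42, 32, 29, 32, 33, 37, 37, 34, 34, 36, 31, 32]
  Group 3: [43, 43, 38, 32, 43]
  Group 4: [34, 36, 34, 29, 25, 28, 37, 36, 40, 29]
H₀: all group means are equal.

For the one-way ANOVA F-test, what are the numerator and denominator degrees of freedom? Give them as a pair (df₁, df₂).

degrees of freedom = [3, 29]

k = 4 groups, N = 33 total
df = (k−1, N−k) = (4−1, 33−4) = (3, 29)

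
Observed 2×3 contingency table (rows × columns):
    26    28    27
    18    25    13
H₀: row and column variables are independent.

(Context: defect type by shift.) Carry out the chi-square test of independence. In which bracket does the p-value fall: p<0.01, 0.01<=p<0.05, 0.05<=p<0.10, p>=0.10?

p-value bracket: p>=0.10

Row totals [81, 56], col totals [44, 53, 40], n=137
χ² = (26−26.01)²/26.01 + (28−31.34)²/31.34 + (27−23.65)²/23.65 + (18−17.99)²/17.99 + (25−21.66)²/21.66 + (13−16.35)²/16.35 = 2.0299
df = 2
p-value (upper-tail) = 0.36242
→ bracket: p>=0.10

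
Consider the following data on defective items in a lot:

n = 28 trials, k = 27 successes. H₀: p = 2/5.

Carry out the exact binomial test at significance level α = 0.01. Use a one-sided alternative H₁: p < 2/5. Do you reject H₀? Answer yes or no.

reject H₀: no

Exact binomial: n=28, k=27, p₀=2/5=0.4000
P(X≤27) from Σ C(n,i)·p₀^i·(1−p₀)^(n−i)
p-value (one-sided, H₁ less) = 1.00000
At α=0.01: p ≥ α → fail to reject H₀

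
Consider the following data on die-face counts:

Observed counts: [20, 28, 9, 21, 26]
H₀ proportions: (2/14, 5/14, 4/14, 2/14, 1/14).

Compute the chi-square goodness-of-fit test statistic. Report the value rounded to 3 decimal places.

n = 104; E_i = n·p_i = [14.86, 37.14, 29.71, 14.86, 7.43]
χ² = (20−14.86)²/14.86 + (28−37.14)²/37.14 + (9−29.71)²/29.71 + (21−14.86)²/14.86 + (26−7.43)²/7.43 = 67.4394
df = 4

test statistic = 67.439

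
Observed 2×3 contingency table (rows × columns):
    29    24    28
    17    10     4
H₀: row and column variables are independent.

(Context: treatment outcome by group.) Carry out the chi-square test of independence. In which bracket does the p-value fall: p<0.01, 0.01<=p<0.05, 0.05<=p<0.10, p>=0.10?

p-value bracket: 0.05<=p<0.10

Row totals [81, 31], col totals [46, 34, 32], n=112
χ² = (29−33.27)²/33.27 + (24−24.59)²/24.59 + (28−23.14)²/23.14 + (17−12.73)²/12.73 + (10−9.41)²/9.41 + (4−8.86)²/8.86 = 5.7121
df = 2
p-value (upper-tail) = 0.05749
→ bracket: 0.05<=p<0.10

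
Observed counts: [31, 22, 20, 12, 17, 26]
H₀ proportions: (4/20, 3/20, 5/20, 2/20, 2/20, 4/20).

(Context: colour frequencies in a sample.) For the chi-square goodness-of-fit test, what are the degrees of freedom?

degrees of freedom = 5

df = k − 1 = 6 − 1 = 5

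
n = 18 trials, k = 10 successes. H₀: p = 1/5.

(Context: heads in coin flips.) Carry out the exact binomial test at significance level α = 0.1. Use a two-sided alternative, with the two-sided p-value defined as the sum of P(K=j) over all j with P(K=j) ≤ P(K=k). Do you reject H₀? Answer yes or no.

reject H₀: yes

Exact binomial: n=18, k=10, p₀=1/5=0.2000
P(X=j) = C(n,j)·p₀^j·(1−p₀)^(n−j); p = Σ P(X=j) over j with P(X=j) ≤ P(X=10)
p-value (two-sided) = 0.00091
At α=0.1: p < α → reject H₀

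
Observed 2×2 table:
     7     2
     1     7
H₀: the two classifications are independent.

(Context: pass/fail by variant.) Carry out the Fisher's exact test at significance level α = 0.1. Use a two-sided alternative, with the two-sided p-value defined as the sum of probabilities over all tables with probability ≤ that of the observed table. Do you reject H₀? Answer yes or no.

reject H₀: yes

Margins: r₁=9, r₂=8, c₁=8, c₂=9, n=17
p_obs = C(9,7)·C(8,1)/C(17,8); sum pmf over tables with pmf ≤ p_obs
p-value (two-sided) = 0.01522
At α=0.1: p < α → reject H₀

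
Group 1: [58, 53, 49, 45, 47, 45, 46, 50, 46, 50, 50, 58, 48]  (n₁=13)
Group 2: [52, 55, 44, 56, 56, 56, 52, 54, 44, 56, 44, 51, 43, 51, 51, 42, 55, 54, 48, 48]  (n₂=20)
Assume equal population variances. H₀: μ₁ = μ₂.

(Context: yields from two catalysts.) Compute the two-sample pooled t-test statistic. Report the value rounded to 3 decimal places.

test statistic = -0.586

x̄₁=49.615, s₁=4.388, n₁=13
x̄₂=50.600, s₂=4.914, n₂=20
s_p² = [12·4.388² + 19·4.914²]/31 = 22.2541
SE = √(s_p²·(1/13+1/20)) = 1.6806
t = (49.615−50.600)/1.6806 = -0.5859
df = 31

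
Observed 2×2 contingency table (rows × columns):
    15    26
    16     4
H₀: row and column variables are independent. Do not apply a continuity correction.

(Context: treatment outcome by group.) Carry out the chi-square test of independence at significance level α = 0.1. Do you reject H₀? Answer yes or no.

Row totals [41, 20], col totals [31, 30], n=61
χ² = (15−20.84)²/20.84 + (26−20.16)²/20.16 + (16−10.16)²/10.16 + (4−9.84)²/9.84 = 10.1376
df = 1
p-value (upper-tail) = 0.00145
At α=0.1: p < α → reject H₀

reject H₀: yes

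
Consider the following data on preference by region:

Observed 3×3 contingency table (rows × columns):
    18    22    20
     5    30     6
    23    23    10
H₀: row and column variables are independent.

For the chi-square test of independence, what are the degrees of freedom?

df = (r−1)(c−1) = (3−1)·(3−1) = 4

degrees of freedom = 4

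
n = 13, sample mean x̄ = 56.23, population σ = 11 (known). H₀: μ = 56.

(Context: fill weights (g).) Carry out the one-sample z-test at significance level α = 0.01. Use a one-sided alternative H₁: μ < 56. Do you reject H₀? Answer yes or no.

SE = σ/√n = 11/√13 = 3.0509
z = (x̄−μ₀)/SE = (56.23−56)/3.0509 = 0.0754
p-value (one-sided, H₁ less) = 0.53005
At α=0.01: p ≥ α → fail to reject H₀

reject H₀: no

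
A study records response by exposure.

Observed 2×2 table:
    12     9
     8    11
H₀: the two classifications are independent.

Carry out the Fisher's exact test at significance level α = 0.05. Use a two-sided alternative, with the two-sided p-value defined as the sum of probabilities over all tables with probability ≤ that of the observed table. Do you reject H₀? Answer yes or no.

reject H₀: no

Margins: r₁=21, r₂=19, c₁=20, c₂=20, n=40
p_obs = C(21,12)·C(19,8)/C(40,20); sum pmf over tables with pmf ≤ p_obs
p-value (two-sided) = 0.52725
At α=0.05: p ≥ α → fail to reject H₀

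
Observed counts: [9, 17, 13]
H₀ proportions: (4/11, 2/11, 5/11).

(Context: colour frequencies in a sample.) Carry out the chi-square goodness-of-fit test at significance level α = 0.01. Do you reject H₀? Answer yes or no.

reject H₀: yes

n = 39; E_i = n·p_i = [14.18, 7.09, 17.73]
χ² = (9−14.18)²/14.18 + (17−7.09)²/7.09 + (13−17.73)²/17.73 = 17.0013
df = 2
p-value (upper-tail) = 0.00020
At α=0.01: p < α → reject H₀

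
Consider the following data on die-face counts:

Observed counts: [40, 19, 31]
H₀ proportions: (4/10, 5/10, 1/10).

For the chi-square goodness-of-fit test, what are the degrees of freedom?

df = k − 1 = 3 − 1 = 2

degrees of freedom = 2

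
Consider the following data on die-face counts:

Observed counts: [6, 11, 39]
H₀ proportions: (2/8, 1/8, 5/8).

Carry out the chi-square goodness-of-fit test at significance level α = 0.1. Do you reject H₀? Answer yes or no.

reject H₀: yes

n = 56; E_i = n·p_i = [14.00, 7.00, 35.00]
χ² = (6−14.00)²/14.00 + (11−7.00)²/7.00 + (39−35.00)²/35.00 = 7.3143
df = 2
p-value (upper-tail) = 0.02581
At α=0.1: p < α → reject H₀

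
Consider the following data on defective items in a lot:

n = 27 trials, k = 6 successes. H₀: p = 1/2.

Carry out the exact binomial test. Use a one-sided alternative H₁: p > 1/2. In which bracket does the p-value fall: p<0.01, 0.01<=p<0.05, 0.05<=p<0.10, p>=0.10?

Exact binomial: n=27, k=6, p₀=1/2=0.5000
P(X≥6) from Σ C(n,i)·p₀^i·(1−p₀)^(n−i)
p-value (one-sided, H₁ greater) = 0.99924
→ bracket: p>=0.10

p-value bracket: p>=0.10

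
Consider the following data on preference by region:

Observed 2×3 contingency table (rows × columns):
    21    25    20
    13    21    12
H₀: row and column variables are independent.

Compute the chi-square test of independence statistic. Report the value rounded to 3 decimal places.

test statistic = 0.680

Row totals [66, 46], col totals [34, 46, 32], n=112
χ² = (21−20.04)²/20.04 + (25−27.11)²/27.11 + (20−18.86)²/18.86 + (13−13.96)²/13.96 + (21−18.89)²/18.89 + (12−13.14)²/13.14 = 0.6804
df = 2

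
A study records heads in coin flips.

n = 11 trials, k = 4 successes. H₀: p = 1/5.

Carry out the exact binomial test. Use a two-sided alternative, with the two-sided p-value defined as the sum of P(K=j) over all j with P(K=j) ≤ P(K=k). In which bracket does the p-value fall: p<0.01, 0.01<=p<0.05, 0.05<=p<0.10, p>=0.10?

p-value bracket: p>=0.10

Exact binomial: n=11, k=4, p₀=1/5=0.2000
P(X=j) = C(n,j)·p₀^j·(1−p₀)^(n−j); p = Σ P(X=j) over j with P(X=j) ≤ P(X=4)
p-value (two-sided) = 0.24704
→ bracket: p>=0.10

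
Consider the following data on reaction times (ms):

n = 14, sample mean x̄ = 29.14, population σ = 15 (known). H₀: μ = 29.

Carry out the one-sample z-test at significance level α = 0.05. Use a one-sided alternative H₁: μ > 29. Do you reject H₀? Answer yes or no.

SE = σ/√n = 15/√14 = 4.0089
z = (x̄−μ₀)/SE = (29.14−29)/4.0089 = 0.0349
p-value (one-sided, H₁ greater) = 0.48607
At α=0.05: p ≥ α → fail to reject H₀

reject H₀: no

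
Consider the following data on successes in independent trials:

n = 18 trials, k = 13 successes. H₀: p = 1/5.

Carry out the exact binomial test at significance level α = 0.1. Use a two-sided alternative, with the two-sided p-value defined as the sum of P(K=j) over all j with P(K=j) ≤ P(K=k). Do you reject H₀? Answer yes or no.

reject H₀: yes

Exact binomial: n=18, k=13, p₀=1/5=0.2000
P(X=j) = C(n,j)·p₀^j·(1−p₀)^(n−j); p = Σ P(X=j) over j with P(X=j) ≤ P(X=13)
p-value (two-sided) = 0.00000
At α=0.1: p < α → reject H₀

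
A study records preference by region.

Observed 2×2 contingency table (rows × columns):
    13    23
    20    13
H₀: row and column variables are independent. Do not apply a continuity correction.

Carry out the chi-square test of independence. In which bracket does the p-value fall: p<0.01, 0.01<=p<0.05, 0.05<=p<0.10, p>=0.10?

p-value bracket: 0.01<=p<0.05

Row totals [36, 33], col totals [33, 36], n=69
χ² = (13−17.22)²/17.22 + (23−18.78)²/18.78 + (20−15.78)²/15.78 + (13−17.22)²/17.22 = 4.1400
df = 1
p-value (upper-tail) = 0.04188
→ bracket: 0.01<=p<0.05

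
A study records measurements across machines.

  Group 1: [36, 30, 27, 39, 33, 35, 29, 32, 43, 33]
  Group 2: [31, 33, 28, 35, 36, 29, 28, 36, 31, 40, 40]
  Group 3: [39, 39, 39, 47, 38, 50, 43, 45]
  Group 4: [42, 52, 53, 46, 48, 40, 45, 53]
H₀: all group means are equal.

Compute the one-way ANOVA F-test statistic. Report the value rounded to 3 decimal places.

Group means [33.70, 33.36, 42.50, 47.38], grand mean 38.459
SSB = Σnᵢ(x̄ᵢ−x̄)² = 1278.669; SSW = ΣΣ(x−x̄ᵢ)² = 714.520
MSB = 1278.669/3 = 426.2229; MSW = 714.520/33 = 21.6521
F = MSB/MSW = 19.6850
df = (3, 33)

test statistic = 19.685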